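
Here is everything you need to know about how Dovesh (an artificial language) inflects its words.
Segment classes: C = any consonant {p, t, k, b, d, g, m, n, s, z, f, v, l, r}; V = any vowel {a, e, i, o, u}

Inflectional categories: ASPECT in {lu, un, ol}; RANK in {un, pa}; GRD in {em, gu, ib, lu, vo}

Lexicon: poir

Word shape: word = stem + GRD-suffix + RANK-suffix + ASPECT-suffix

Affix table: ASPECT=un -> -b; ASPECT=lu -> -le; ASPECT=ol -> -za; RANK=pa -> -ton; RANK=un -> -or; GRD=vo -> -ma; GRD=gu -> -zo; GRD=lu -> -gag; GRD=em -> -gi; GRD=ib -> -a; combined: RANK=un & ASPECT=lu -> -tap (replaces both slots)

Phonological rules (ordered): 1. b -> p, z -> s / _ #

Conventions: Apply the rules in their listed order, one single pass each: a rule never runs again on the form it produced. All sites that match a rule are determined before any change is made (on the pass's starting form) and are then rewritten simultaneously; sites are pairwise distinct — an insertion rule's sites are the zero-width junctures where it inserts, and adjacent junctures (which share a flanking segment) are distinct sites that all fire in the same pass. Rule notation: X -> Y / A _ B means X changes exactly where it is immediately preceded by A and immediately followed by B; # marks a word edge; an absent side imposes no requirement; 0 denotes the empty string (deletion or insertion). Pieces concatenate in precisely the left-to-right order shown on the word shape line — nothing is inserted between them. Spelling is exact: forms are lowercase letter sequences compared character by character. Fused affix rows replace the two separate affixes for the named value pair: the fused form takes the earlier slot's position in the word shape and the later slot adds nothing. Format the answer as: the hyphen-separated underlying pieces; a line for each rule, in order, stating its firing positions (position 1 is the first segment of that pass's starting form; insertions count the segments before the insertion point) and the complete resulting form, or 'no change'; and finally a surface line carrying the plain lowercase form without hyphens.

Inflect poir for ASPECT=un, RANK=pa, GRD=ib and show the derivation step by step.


underlying: poir-a-ton-b
1. b -> p, z -> s / _ #: fires at position(s) 9: poiratonp
surface: poiratonp


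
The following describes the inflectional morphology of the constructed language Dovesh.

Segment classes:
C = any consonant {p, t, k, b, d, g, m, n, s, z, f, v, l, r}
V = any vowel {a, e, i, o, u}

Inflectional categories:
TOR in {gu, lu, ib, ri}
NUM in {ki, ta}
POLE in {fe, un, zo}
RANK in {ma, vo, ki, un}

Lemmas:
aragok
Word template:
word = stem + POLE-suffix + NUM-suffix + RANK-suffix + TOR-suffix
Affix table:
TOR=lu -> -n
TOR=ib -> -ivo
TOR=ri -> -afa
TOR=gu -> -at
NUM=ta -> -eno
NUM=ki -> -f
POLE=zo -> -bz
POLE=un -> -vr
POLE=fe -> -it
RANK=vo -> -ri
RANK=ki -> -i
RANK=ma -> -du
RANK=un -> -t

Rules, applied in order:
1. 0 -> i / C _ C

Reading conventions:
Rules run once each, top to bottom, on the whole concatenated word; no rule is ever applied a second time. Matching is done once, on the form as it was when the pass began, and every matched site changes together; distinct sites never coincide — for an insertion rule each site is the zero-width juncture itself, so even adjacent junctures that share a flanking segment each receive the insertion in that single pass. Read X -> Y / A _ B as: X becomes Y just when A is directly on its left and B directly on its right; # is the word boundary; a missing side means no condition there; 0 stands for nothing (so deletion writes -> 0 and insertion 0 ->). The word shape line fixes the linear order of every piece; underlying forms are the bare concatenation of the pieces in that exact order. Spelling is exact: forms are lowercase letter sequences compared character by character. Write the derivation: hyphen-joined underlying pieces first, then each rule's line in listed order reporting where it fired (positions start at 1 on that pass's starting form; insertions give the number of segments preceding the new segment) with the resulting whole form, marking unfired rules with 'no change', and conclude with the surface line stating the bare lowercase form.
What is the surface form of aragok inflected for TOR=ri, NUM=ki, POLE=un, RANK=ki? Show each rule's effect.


underlying: aragok-vr-f-i-afa
1. 0 -> i / C _ C: inserts after position(s) 6, 7, 8: aragokivirifiafa
surface: aragokivirifiafa


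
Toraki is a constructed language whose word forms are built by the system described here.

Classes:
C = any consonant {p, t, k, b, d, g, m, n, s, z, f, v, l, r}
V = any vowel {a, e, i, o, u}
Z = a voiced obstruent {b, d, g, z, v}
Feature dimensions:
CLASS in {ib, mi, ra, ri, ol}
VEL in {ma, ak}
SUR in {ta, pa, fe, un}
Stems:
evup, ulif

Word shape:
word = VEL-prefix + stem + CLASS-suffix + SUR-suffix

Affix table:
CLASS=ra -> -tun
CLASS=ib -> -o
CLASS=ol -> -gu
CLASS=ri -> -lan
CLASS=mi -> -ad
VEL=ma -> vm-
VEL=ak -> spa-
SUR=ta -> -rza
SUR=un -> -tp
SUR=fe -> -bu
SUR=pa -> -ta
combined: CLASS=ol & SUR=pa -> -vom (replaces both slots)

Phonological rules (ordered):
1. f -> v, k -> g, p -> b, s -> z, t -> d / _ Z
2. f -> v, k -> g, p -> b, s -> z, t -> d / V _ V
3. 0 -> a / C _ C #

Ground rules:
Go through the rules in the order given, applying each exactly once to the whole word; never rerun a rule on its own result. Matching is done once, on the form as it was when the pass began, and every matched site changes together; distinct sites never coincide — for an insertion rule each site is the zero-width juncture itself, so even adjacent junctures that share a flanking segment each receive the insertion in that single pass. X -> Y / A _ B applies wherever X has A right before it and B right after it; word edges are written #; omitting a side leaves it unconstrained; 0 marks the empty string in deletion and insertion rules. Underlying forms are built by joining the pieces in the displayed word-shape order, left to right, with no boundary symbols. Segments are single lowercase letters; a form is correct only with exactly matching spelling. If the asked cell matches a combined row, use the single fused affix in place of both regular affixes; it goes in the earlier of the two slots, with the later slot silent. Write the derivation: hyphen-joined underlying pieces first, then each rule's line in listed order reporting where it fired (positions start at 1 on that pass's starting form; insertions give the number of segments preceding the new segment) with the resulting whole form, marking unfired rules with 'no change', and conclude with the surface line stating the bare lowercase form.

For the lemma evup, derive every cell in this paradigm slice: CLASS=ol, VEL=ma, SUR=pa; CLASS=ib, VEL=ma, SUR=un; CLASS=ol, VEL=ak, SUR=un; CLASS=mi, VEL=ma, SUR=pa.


cell CLASS=ol, VEL=ma, SUR=pa:
underlying: vm-evup-vom
1. f -> v, k -> g, p -> b, s -> z, t -> d / _ Z: fires at position(s) 6: vmevubvom
2. f -> v, k -> g, p -> b, s -> z, t -> d / V _ V: no change
3. 0 -> a / C _ C #: no change
surface: vmevubvom

cell CLASS=ib, VEL=ma, SUR=un:
underlying: vm-evup-o-tp
1. f -> v, k -> g, p -> b, s -> z, t -> d / _ Z: no change
2. f -> v, k -> g, p -> b, s -> z, t -> d / V _ V: fires at position(s) 6: vmevubotp
3. 0 -> a / C _ C #: inserts after position(s) 8: vmevubotap
surface: vmevubotap

cell CLASS=ol, VEL=ak, SUR=un:
underlying: spa-evup-gu-tp
1. f -> v, k -> g, p -> b, s -> z, t -> d / _ Z: fires at position(s) 7: spaevubgutp
2. f -> v, k -> g, p -> b, s -> z, t -> d / V _ V: no change
3. 0 -> a / C _ C #: inserts after position(s) 10: spaevubgutap
surface: spaevubgutap

cell CLASS=mi, VEL=ma, SUR=pa:
underlying: vm-evup-ad-ta
1. f -> v, k -> g, p -> b, s -> z, t -> d / _ Z: no change
2. f -> v, k -> g, p -> b, s -> z, t -> d / V _ V: fires at position(s) 6: vmevubadta
3. 0 -> a / C _ C #: no change
surface: vmevubadta


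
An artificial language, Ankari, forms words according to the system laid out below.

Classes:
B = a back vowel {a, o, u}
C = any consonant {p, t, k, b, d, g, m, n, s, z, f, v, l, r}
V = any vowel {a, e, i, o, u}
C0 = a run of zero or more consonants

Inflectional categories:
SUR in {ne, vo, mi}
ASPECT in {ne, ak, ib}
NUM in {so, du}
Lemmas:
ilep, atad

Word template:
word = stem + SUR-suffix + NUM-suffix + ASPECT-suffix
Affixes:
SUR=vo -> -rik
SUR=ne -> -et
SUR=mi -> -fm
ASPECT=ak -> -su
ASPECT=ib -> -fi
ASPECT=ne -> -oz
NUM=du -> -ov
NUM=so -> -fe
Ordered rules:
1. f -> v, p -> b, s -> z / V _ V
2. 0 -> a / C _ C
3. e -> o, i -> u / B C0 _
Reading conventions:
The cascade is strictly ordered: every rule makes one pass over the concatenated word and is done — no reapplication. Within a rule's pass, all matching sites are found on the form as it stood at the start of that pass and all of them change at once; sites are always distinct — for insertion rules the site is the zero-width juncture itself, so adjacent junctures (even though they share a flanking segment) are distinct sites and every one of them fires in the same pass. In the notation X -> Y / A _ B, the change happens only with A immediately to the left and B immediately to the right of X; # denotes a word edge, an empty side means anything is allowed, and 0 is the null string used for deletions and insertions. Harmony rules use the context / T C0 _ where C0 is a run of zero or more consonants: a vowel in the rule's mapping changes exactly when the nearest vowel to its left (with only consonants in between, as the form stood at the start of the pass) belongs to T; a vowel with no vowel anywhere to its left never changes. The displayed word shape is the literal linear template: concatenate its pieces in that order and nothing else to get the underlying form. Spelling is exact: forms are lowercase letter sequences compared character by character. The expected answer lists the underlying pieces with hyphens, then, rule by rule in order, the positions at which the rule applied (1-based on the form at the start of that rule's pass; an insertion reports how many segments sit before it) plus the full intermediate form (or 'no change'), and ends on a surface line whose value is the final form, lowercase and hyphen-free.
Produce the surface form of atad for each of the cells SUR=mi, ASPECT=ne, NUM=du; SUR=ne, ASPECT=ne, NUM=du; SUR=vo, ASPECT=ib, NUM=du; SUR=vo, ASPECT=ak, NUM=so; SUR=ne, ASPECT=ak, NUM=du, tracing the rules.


cell SUR=mi, ASPECT=ne, NUM=du:
underlying: atad-fm-ov-oz
1. f -> v, p -> b, s -> z / V _ V: no change
2. 0 -> a / C _ C: inserts after position(s) 4, 5: atadafamovoz
3. e -> o, i -> u / B C0 _: no change
surface: atadafamovoz

cell SUR=ne, ASPECT=ne, NUM=du:
underlying: atad-et-ov-oz
1. f -> v, p -> b, s -> z / V _ V: no change
2. 0 -> a / C _ C: no change
3. e -> o, i -> u / B C0 _: fires at position(s) 5: atadotovoz
surface: atadotovoz

cell SUR=vo, ASPECT=ib, NUM=du:
underlying: atad-rik-ov-fi
1. f -> v, p -> b, s -> z / V _ V: no change
2. 0 -> a / C _ C: inserts after position(s) 4, 9: atadarikovafi
3. e -> o, i -> u / B C0 _: fires at position(s) 7, 13: atadarukovafu
surface: atadarukovafu

cell SUR=vo, ASPECT=ak, NUM=so:
underlying: atad-rik-fe-su
1. f -> v, p -> b, s -> z / V _ V: fires at position(s) 10: atadrikfezu
2. 0 -> a / C _ C: inserts after position(s) 4, 7: atadarikafezu
3. e -> o, i -> u / B C0 _: fires at position(s) 7, 11: atadarukafozu
surface: atadarukafozu

cell SUR=ne, ASPECT=ak, NUM=du:
underlying: atad-et-ov-su
1. f -> v, p -> b, s -> z / V _ V: no change
2. 0 -> a / C _ C: inserts after position(s) 8: atadetovasu
3. e -> o, i -> u / B C0 _: fires at position(s) 5: atadotovasu
surface: atadotovasu


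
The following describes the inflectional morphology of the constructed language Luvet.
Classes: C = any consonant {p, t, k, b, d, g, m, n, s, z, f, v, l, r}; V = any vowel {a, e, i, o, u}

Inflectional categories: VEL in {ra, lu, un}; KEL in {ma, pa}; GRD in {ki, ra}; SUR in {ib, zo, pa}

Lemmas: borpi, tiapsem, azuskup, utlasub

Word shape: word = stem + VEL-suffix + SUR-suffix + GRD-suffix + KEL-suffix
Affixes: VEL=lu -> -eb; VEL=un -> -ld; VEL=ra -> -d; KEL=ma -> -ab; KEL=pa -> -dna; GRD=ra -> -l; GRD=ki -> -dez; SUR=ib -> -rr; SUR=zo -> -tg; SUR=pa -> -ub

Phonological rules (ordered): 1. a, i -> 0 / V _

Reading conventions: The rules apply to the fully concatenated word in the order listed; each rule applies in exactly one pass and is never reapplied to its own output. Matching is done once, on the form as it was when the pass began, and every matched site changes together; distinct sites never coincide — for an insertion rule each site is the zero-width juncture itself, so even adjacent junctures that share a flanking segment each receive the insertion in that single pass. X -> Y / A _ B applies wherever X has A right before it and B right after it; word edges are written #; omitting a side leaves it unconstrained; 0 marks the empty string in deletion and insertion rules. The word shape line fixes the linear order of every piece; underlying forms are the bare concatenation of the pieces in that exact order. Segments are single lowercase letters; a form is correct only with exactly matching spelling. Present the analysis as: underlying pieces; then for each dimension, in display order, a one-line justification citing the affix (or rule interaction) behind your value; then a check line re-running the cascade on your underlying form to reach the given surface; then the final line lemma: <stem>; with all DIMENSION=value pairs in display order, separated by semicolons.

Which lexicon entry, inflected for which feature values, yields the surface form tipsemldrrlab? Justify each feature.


underlying: tiapsem-ld-rr-l-ab
VEL=un - signalled by the affix -ld
KEL=ma - signalled by the affix -ab
GRD=ra - signalled by the affix -l
SUR=ib - signalled by the affix -rr
check: tiapsemldrrlab -> tipsemldrrlab
lemma: tiapsem; VEL=un; KEL=ma; GRD=ra; SUR=ib


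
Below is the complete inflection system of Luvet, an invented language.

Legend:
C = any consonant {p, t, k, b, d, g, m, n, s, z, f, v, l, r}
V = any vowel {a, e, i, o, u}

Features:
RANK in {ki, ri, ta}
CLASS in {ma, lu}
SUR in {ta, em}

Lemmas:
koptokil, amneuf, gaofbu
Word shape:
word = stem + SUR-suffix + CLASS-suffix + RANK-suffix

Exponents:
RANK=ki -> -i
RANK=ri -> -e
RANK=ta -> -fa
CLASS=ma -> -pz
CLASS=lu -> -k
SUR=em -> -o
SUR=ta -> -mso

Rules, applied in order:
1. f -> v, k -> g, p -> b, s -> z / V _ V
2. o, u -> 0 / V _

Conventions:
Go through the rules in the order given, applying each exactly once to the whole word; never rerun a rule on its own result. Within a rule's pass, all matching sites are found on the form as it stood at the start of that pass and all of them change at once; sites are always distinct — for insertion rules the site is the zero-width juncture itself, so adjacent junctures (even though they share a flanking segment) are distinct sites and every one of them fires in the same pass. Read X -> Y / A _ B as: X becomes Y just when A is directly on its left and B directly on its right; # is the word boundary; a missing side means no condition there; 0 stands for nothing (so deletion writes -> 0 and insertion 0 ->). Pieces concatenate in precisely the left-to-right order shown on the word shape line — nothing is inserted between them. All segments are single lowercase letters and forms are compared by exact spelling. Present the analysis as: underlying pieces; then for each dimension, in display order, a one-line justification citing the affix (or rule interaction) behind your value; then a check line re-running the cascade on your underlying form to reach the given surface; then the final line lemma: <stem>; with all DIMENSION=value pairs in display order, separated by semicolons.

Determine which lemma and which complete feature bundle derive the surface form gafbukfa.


underlying: gaofbu-o-k-fa
RANK=ta - signalled by the affix -fa
CLASS=lu - signalled by the affix -k
SUR=em - signalled by the affix -o
check: gaofbuokfa -> gaofbuokfa -> gafbukfa
lemma: gaofbu; RANK=ta; CLASS=lu; SUR=em


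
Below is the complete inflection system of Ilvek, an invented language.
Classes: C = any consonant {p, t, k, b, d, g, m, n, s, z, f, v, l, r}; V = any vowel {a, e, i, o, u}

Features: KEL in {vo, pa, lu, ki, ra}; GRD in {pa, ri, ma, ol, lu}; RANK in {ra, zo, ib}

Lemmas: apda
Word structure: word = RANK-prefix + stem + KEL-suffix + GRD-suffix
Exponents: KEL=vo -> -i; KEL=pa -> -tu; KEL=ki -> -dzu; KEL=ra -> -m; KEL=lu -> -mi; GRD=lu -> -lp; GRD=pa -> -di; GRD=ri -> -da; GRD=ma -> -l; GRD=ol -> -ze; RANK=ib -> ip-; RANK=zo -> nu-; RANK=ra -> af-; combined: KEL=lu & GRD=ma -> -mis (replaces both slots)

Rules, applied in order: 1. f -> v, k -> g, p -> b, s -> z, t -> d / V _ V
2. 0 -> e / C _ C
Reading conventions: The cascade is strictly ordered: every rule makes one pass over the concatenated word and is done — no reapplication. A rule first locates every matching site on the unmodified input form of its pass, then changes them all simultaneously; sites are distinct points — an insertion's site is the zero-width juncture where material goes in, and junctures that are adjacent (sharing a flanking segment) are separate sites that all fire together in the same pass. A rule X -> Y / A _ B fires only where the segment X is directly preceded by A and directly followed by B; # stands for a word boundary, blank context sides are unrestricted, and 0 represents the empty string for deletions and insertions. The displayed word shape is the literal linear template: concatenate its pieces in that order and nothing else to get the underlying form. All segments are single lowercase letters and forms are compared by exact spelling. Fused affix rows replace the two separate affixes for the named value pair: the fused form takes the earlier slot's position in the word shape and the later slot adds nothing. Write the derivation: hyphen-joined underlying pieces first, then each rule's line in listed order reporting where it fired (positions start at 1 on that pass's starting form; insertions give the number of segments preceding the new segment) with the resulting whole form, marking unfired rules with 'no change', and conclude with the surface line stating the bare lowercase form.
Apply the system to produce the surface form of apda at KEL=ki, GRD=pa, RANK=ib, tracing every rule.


underlying: ip-apda-dzu-di
1. f -> v, k -> g, p -> b, s -> z, t -> d / V _ V: fires at position(s) 2: ibapdadzudi
2. 0 -> e / C _ C: inserts after position(s) 4, 7: ibapedadezudi
surface: ibapedadezudi


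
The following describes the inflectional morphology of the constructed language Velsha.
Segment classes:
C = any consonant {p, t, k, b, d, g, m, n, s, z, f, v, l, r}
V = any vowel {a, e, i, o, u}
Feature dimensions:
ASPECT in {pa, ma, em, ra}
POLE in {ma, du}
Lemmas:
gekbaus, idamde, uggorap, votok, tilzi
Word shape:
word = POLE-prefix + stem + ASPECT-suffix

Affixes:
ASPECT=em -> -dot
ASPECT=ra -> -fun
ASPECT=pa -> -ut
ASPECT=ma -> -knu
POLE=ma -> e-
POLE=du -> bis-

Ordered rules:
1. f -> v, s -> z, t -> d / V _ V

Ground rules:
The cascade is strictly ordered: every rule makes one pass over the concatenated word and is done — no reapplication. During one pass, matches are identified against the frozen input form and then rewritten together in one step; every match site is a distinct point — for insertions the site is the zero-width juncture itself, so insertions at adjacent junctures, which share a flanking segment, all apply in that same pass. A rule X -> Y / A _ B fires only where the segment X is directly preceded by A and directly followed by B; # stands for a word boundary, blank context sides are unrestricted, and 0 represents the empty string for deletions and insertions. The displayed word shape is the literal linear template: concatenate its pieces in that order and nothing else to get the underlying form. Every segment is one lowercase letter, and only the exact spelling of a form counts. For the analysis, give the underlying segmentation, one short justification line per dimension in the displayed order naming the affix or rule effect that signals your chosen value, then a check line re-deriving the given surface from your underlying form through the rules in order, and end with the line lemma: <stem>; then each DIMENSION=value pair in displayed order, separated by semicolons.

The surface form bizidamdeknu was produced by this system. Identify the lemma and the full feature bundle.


underlying: bis-idamde-knu
ASPECT=ma - signalled by the affix -knu
POLE=du - signalled by the affix bis-
check: bisidamdeknu -> bizidamdeknu
lemma: idamde; ASPECT=ma; POLE=du


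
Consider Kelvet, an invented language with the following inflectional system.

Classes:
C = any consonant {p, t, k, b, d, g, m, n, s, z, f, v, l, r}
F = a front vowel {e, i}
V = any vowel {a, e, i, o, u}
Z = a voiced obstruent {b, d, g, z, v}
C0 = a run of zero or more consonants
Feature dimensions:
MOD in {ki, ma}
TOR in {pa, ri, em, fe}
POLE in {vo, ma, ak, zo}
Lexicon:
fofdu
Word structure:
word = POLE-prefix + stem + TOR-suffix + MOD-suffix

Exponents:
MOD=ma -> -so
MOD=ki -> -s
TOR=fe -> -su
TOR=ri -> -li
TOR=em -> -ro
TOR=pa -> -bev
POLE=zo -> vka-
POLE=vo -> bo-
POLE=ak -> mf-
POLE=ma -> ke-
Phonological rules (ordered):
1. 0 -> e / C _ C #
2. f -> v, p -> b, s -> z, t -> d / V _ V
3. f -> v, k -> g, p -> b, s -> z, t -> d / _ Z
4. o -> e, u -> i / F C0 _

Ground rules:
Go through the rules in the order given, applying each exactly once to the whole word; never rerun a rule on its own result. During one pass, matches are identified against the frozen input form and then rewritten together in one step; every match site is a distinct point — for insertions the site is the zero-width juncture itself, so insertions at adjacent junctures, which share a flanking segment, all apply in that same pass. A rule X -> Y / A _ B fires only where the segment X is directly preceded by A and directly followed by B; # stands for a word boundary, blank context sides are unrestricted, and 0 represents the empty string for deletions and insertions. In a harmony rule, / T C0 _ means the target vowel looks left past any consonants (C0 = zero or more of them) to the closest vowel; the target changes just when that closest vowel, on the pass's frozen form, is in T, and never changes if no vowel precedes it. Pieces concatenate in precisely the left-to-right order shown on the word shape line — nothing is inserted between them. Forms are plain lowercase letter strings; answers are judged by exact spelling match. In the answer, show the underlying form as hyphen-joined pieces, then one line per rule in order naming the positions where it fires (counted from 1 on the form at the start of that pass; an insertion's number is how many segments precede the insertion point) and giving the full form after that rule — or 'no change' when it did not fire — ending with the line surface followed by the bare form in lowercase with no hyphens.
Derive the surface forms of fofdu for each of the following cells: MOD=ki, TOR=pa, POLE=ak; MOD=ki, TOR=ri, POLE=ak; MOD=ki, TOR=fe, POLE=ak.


cell MOD=ki, TOR=pa, POLE=ak:
underlying: mf-fofdu-bev-s
1. 0 -> e / C _ C #: inserts after position(s) 10: mffofdubeves
2. f -> v, p -> b, s -> z, t -> d / V _ V: no change
3. f -> v, k -> g, p -> b, s -> z, t -> d / _ Z: fires at position(s) 5: mffovdubeves
4. o -> e, u -> i / F C0 _: no change
surface: mffovdubeves

cell MOD=ki, TOR=ri, POLE=ak:
underlying: mf-fofdu-li-s
1. 0 -> e / C _ C #: no change
2. f -> v, p -> b, s -> z, t -> d / V _ V: no change
3. f -> v, k -> g, p -> b, s -> z, t -> d / _ Z: fires at position(s) 5: mffovdulis
4. o -> e, u -> i / F C0 _: no change
surface: mffovdulis

cell MOD=ki, TOR=fe, POLE=ak:
underlying: mf-fofdu-su-s
1. 0 -> e / C _ C #: no change
2. f -> v, p -> b, s -> z, t -> d / V _ V: fires at position(s) 8: mffofduzus
3. f -> v, k -> g, p -> b, s -> z, t -> d / _ Z: fires at position(s) 5: mffovduzus
4. o -> e, u -> i / F C0 _: no change
surface: mffovduzus


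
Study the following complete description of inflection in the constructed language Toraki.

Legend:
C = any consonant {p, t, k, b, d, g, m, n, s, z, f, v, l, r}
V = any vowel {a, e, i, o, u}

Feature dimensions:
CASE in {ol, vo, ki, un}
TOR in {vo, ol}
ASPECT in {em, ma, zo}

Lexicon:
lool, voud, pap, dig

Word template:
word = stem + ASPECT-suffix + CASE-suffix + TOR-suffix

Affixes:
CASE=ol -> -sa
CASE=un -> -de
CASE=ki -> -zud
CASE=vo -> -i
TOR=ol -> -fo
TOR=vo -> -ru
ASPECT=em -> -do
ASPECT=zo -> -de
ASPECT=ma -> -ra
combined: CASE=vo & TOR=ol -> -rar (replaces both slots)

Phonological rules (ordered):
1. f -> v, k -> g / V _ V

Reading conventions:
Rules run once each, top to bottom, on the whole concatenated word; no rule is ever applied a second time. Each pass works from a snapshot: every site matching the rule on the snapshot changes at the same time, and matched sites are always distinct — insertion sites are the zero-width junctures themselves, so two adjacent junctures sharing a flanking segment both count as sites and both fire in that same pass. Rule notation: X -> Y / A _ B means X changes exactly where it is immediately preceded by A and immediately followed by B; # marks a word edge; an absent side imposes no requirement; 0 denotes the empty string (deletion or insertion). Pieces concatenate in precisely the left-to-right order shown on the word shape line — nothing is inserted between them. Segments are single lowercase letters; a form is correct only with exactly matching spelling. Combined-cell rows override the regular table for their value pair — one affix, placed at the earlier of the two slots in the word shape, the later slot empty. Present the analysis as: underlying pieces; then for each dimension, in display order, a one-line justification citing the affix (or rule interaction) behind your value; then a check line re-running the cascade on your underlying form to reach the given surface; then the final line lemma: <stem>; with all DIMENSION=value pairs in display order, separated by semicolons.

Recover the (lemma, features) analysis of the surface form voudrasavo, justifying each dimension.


underlying: voud-ra-sa-fo
CASE=ol - signalled by the affix -sa
TOR=ol - signalled by the affix -fo
ASPECT=ma - signalled by the affix -ra
check: voudrasafo -> voudrasavo
lemma: voud; CASE=ol; TOR=ol; ASPECT=ma


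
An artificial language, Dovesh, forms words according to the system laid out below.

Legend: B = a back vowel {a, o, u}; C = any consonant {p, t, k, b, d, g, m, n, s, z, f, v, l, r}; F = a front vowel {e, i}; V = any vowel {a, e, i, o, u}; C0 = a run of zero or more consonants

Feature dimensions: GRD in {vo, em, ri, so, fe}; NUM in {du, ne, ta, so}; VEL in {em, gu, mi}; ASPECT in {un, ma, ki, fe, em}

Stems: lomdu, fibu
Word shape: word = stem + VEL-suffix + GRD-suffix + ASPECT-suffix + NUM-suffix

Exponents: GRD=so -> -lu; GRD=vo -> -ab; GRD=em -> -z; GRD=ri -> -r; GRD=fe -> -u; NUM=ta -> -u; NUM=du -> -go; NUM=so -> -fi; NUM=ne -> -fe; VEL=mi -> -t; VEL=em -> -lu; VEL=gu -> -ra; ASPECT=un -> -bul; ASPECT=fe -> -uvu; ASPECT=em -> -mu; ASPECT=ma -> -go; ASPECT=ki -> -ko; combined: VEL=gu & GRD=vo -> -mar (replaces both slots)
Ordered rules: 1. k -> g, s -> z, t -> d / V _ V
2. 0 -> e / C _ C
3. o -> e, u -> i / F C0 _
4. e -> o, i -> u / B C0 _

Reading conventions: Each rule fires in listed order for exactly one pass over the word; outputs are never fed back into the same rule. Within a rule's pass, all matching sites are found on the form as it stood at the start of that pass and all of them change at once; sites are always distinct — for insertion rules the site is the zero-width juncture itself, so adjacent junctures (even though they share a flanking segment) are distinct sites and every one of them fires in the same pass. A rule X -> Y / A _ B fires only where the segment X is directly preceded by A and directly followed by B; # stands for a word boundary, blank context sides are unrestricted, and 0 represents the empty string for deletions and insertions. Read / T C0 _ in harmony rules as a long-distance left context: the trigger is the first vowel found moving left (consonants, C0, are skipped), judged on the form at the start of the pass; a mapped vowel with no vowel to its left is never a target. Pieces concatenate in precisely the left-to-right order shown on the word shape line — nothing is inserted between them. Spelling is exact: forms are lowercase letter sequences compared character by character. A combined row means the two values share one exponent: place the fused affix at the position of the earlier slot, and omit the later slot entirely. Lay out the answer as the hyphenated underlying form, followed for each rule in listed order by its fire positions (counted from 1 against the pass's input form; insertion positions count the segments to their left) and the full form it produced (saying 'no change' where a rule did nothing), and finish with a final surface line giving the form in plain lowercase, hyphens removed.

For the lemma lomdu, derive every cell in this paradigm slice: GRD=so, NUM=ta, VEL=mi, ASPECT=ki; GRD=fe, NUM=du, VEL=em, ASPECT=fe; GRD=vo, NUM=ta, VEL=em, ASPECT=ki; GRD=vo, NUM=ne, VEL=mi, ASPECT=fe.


cell GRD=so, NUM=ta, VEL=mi, ASPECT=ki:
underlying: lomdu-t-lu-ko-u
1. k -> g, s -> z, t -> d / V _ V: fires at position(s) 9: lomdutlugou
2. 0 -> e / C _ C: inserts after position(s) 3, 6: lomedutelugou
3. o -> e, u -> i / F C0 _: fires at position(s) 6, 10: lomediteligou
4. e -> o, i -> u / B C0 _: fires at position(s) 4: lomoditeligou
surface: lomoditeligou

cell GRD=fe, NUM=du, VEL=em, ASPECT=fe:
underlying: lomdu-lu-u-uvu-go
1. k -> g, s -> z, t -> d / V _ V: no change
2. 0 -> e / C _ C: inserts after position(s) 3: lomeduluuuvugo
3. o -> e, u -> i / F C0 _: fires at position(s) 6: lomediluuuvugo
4. e -> o, i -> u / B C0 _: fires at position(s) 4: lomodiluuuvugo
surface: lomodiluuuvugo

cell GRD=vo, NUM=ta, VEL=em, ASPECT=ki:
underlying: lomdu-lu-ab-ko-u
1. k -> g, s -> z, t -> d / V _ V: no change
2. 0 -> e / C _ C: inserts after position(s) 3, 9: lomeduluabekou
3. o -> e, u -> i / F C0 _: fires at position(s) 6, 13: lomediluabekeu
4. e -> o, i -> u / B C0 _: fires at position(s) 4, 11: lomodiluabokeu
surface: lomodiluabokeu

cell GRD=vo, NUM=ne, VEL=mi, ASPECT=fe:
underlying: lomdu-t-ab-uvu-fe
1. k -> g, s -> z, t -> d / V _ V: fires at position(s) 6: lomdudabuvufe
2. 0 -> e / C _ C: inserts after position(s) 3: lomedudabuvufe
3. o -> e, u -> i / F C0 _: fires at position(s) 6: lomedidabuvufe
4. e -> o, i -> u / B C0 _: fires at position(s) 4, 14: lomodidabuvufo
surface: lomodidabuvufo


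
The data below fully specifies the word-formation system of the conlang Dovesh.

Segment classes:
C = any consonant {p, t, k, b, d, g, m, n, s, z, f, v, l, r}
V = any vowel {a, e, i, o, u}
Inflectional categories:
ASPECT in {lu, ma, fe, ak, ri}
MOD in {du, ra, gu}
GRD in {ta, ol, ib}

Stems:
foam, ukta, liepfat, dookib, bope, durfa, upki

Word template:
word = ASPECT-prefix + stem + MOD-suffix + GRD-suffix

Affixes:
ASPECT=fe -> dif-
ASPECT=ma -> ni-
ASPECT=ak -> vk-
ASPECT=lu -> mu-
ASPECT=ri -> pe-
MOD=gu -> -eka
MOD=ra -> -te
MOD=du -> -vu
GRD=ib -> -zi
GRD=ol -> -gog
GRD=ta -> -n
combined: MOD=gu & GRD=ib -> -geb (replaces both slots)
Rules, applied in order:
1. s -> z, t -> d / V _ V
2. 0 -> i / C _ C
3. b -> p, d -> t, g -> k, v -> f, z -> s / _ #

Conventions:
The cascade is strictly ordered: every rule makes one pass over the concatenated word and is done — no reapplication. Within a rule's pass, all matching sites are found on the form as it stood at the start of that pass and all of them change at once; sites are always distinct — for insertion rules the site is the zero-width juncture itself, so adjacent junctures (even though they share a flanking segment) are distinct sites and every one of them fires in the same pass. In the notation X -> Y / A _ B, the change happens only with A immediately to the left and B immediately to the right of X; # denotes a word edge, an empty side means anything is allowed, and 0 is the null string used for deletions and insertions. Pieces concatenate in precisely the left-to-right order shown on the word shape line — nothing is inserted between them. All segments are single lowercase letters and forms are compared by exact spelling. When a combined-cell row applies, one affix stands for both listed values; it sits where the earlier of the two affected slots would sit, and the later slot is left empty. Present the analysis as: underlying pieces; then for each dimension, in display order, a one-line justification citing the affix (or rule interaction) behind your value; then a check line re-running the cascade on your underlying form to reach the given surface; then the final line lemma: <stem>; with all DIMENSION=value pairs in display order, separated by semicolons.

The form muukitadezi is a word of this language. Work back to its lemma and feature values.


underlying: mu-ukta-te-zi
ASPECT=lu - signalled by the affix mu-
MOD=ra - signalled by the affix -te
GRD=ib - signalled by the affix -zi
check: muuktatezi -> muuktadezi -> muukitadezi -> muukitadezi
lemma: ukta; ASPECT=lu; MOD=ra; GRD=ib


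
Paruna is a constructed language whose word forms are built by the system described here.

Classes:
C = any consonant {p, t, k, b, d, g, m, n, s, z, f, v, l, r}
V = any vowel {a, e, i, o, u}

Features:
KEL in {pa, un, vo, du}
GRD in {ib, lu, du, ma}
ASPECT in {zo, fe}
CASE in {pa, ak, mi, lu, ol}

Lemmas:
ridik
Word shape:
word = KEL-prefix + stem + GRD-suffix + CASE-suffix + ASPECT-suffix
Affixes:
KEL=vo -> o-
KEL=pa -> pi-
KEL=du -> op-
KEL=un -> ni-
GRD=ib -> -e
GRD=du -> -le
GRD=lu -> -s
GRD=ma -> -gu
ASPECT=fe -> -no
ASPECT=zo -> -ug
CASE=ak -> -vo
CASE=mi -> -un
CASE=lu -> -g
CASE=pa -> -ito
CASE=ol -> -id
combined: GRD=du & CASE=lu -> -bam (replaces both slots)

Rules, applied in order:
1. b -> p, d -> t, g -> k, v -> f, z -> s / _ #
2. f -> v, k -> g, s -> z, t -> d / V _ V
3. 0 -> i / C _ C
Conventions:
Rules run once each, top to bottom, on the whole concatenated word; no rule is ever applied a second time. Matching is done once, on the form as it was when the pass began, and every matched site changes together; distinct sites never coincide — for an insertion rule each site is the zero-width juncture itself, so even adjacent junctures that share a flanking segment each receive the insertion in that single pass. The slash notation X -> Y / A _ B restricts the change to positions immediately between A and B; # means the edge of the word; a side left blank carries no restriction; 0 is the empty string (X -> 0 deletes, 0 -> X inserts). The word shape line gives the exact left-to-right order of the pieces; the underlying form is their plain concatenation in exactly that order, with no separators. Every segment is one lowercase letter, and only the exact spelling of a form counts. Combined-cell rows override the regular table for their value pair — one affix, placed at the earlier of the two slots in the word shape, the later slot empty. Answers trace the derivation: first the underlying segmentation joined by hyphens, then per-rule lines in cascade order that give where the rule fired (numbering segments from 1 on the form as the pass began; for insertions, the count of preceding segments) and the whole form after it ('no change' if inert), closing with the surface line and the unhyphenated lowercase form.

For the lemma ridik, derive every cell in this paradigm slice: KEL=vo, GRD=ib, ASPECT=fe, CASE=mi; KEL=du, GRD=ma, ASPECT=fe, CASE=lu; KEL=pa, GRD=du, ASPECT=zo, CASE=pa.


cell KEL=vo, GRD=ib, ASPECT=fe, CASE=mi:
underlying: o-ridik-e-un-no
1. b -> p, d -> t, g -> k, v -> f, z -> s / _ #: no change
2. f -> v, k -> g, s -> z, t -> d / V _ V: fires at position(s) 6: oridigeunno
3. 0 -> i / C _ C: inserts after position(s) 9: oridigeunino
surface: oridigeunino

cell KEL=du, GRD=ma, ASPECT=fe, CASE=lu:
underlying: op-ridik-gu-g-no
1. b -> p, d -> t, g -> k, v -> f, z -> s / _ #: no change
2. f -> v, k -> g, s -> z, t -> d / V _ V: no change
3. 0 -> i / C _ C: inserts after position(s) 2, 7, 10: opiridikigugino
surface: opiridikigugino

cell KEL=pa, GRD=du, ASPECT=zo, CASE=pa:
underlying: pi-ridik-le-ito-ug
1. b -> p, d -> t, g -> k, v -> f, z -> s / _ #: fires at position(s) 14: piridikleitouk
2. f -> v, k -> g, s -> z, t -> d / V _ V: fires at position(s) 11: piridikleidouk
3. 0 -> i / C _ C: inserts after position(s) 7: piridikileidouk
surface: piridikileidouk


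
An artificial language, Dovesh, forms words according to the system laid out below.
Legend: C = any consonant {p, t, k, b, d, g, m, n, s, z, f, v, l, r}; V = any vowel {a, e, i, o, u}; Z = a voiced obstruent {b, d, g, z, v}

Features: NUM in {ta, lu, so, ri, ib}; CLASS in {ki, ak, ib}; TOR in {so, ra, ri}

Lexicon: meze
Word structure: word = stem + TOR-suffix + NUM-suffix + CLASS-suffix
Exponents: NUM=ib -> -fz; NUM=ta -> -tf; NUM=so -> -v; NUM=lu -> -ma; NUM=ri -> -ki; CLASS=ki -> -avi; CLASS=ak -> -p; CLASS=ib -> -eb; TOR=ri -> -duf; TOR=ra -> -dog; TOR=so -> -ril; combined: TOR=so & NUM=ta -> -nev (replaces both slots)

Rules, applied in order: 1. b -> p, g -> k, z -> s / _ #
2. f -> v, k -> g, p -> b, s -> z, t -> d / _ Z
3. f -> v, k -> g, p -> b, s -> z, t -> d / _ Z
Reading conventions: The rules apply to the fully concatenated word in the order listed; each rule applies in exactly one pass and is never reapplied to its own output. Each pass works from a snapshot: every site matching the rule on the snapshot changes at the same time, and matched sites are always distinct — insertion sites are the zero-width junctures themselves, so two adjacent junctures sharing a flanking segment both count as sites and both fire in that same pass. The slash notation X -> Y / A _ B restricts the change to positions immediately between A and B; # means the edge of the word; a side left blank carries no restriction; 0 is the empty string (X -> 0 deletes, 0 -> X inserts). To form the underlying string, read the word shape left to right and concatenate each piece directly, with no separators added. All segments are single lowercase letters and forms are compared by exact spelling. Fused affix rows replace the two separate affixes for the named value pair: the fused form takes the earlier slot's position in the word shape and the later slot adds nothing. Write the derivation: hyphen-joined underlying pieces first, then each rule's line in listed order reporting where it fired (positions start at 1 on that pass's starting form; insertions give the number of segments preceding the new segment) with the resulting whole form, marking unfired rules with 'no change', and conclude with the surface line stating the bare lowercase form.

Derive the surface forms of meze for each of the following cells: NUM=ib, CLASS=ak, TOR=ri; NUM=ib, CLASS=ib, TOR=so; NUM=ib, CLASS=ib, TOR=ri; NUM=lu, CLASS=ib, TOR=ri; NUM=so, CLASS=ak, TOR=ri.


cell NUM=ib, CLASS=ak, TOR=ri:
underlying: meze-duf-fz-p
1. b -> p, g -> k, z -> s / _ #: no change
2. f -> v, k -> g, p -> b, s -> z, t -> d / _ Z: fires at position(s) 8: mezedufvzp
3. f -> v, k -> g, p -> b, s -> z, t -> d / _ Z: fires at position(s) 7: mezeduvvzp
surface: mezeduvvzp

cell NUM=ib, CLASS=ib, TOR=so:
underlying: meze-ril-fz-eb
1. b -> p, g -> k, z -> s / _ #: fires at position(s) 11: mezerilfzep
2. f -> v, k -> g, p -> b, s -> z, t -> d / _ Z: fires at position(s) 8: mezerilvzep
3. f -> v, k -> g, p -> b, s -> z, t -> d / _ Z: no change
surface: mezerilvzep

cell NUM=ib, CLASS=ib, TOR=ri:
underlying: meze-duf-fz-eb
1. b -> p, g -> k, z -> s / _ #: fires at position(s) 11: mezeduffzep
2. f -> v, k -> g, p -> b, s -> z, t -> d / _ Z: fires at position(s) 8: mezedufvzep
3. f -> v, k -> g, p -> b, s -> z, t -> d / _ Z: fires at position(s) 7: mezeduvvzep
surface: mezeduvvzep

cell NUM=lu, CLASS=ib, TOR=ri:
underlying: meze-duf-ma-eb
1. b -> p, g -> k, z -> s / _ #: fires at position(s) 11: mezedufmaep
2. f -> v, k -> g, p -> b, s -> z, t -> d / _ Z: no change
3. f -> v, k -> g, p -> b, s -> z, t -> d / _ Z: no change
surface: mezedufmaep

cell NUM=so, CLASS=ak, TOR=ri:
underlying: meze-duf-v-p
1. b -> p, g -> k, z -> s / _ #: no change
2. f -> v, k -> g, p -> b, s -> z, t -> d / _ Z: fires at position(s) 7: mezeduvvp
3. f -> v, k -> g, p -> b, s -> z, t -> d / _ Z: no change
surface: mezeduvvp
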